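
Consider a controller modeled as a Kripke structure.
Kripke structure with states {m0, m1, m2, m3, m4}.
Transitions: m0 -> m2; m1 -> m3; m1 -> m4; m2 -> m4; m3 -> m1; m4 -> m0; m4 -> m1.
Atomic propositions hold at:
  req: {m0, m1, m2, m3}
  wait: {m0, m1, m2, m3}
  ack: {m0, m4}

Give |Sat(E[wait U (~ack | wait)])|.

4

Sat(~ack) = {m1, m2, m3}
Sat(~ack | wait) = {m0, m1, m2, m3}
E[wait U (~ack | wait)]: least fixpoint, start Z0 = Sat((~ack | wait)) = {m0, m1, m2, m3}, add states in Sat(wait) with some successor in Z. Already a fixed point.
Sat(E[wait U (~ack | wait)]) = {m0, m1, m2, m3}
|Sat(E[wait U (~ack | wait)])| = |{m0, m1, m2, m3}| = 4.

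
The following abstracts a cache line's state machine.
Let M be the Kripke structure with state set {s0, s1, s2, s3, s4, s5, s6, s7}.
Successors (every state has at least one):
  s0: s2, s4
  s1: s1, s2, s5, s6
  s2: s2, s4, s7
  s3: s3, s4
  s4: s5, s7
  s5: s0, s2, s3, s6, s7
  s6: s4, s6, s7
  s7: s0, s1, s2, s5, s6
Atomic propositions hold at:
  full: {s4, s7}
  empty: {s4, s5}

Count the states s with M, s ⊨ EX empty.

7

Sat(EX empty) = {s : some successor in {s4, s5}} = {s0, s1, s2, s3, s4, s6, s7}
|Sat(EX empty)| = |{s0, s1, s2, s3, s4, s6, s7}| = 7.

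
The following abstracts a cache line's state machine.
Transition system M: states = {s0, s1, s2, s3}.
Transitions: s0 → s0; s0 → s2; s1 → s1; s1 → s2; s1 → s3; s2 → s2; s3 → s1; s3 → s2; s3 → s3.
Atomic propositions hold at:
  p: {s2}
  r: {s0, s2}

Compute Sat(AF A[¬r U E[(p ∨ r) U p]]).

Sat(¬r) = {s1, s3}
Sat(p ∨ r) = {s0, s2}
E[(p ∨ r) U p]: least fixpoint, start Z0 = Sat(p) = {s2}, add states in Sat(p ∨ r) with some successor in Z. Z1 = {s0, s2}; fixed.
Sat(E[(p ∨ r) U p]) = {s0, s2}
A[¬r U E[(p ∨ r) U p]]: least fixpoint, start Z0 = Sat(E[(p ∨ r) U p]) = {s0, s2}, add states in Sat(¬r) with every successor in Z. Already a fixed point.
Sat(A[¬r U E[(p ∨ r) U p]]) = {s0, s2}
AF A[¬r U E[(p ∨ r) U p]]: least fixpoint, start Z0 = {s0, s2}, add states with every successor in Z. Already a fixed point.
Sat(AF A[¬r U E[(p ∨ r) U p]]) = {s0, s2}

{s0, s2}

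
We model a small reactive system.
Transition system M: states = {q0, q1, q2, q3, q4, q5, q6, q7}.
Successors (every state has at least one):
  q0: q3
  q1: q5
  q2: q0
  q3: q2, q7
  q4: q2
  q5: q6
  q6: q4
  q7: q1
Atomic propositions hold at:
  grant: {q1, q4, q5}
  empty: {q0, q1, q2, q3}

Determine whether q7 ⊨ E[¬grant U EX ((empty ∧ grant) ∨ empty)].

Yes

Sat(¬grant) = {q0, q2, q3, q6, q7}
Sat(empty ∧ grant) = {q1}
Sat((empty ∧ grant) ∨ empty) = {q0, q1, q2, q3}
Sat(EX ((empty ∧ grant) ∨ empty)) = {s : some successor in {q0, q1, q2, q3}} = {q0, q2, q3, q4, q7}
E[¬grant U EX ((empty ∧ grant) ∨ empty)]: least fixpoint, start Z0 = Sat(EX ((empty ∧ grant) ∨ empty)) = {q0, q2, q3, q4, q7}, add states in Sat(¬grant) with some successor in Z. Z1 = {q0, q2, q3, q4, q6, q7}; fixed.
Sat(E[¬grant U EX ((empty ∧ grant) ∨ empty)]) = {q0, q2, q3, q4, q6, q7}
q7 ∈ Sat(E[¬grant U EX ((empty ∧ grant) ∨ empty)]) = {q0, q2, q3, q4, q6, q7}, so the formula holds at q7.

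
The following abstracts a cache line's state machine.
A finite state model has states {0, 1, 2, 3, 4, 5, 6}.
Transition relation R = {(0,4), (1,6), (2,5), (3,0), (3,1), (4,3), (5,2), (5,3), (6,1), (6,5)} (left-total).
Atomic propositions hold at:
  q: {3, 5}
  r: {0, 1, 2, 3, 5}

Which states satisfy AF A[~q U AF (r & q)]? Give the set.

Sat(~q) = {0, 1, 2, 4, 6}
Sat(r & q) = {3, 5}
AF (r & q): least fixpoint, start Z0 = {3, 5}, add states with every successor in Z. Z1 = {2, 3, 4, 5}; Z2 = {0, 2, 3, 4, 5}; fixed.
Sat(AF (r & q)) = {0, 2, 3, 4, 5}
A[~q U AF (r & q)]: least fixpoint, start Z0 = Sat(AF (r & q)) = {0, 2, 3, 4, 5}, add states in Sat(~q) with every successor in Z. Already a fixed point.
Sat(A[~q U AF (r & q)]) = {0, 2, 3, 4, 5}
AF A[~q U AF (r & q)]: least fixpoint, start Z0 = {0, 2, 3, 4, 5}, add states with every successor in Z. Already a fixed point.
Sat(AF A[~q U AF (r & q)]) = {0, 2, 3, 4, 5}

{0, 2, 3, 4, 5}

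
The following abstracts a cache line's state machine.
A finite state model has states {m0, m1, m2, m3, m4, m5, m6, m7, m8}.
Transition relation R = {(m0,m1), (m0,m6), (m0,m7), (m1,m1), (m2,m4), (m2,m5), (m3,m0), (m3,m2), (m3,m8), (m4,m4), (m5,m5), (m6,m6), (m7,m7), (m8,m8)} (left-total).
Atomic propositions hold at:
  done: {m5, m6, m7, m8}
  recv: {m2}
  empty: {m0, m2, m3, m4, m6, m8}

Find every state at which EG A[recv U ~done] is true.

Sat(~done) = {m0, m1, m2, m3, m4}
A[recv U ~done]: least fixpoint, start Z0 = Sat(~done) = {m0, m1, m2, m3, m4}, add states in Sat(recv) with every successor in Z. Already a fixed point.
Sat(A[recv U ~done]) = {m0, m1, m2, m3, m4}
EG A[recv U ~done]: greatest fixpoint, start Z0 = {m0, m1, m2, m3, m4}, keep only states in Sat with some successor in Z. Already a fixed point.
Sat(EG A[recv U ~done]) = {m0, m1, m2, m3, m4}

{m0, m1, m2, m3, m4}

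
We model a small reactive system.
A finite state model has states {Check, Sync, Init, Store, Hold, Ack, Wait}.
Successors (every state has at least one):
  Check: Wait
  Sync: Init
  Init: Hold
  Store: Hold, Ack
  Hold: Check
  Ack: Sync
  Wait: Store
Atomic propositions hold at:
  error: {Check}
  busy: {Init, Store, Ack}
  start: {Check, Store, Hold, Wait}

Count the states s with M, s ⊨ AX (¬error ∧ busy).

2

Sat(¬error) = {Sync, Init, Store, Hold, Ack, Wait}
Sat(¬error ∧ busy) = {Init, Store, Ack}
Sat(AX (¬error ∧ busy)) = {s : every successor in {Init, Store, Ack}} = {Sync, Wait}
|Sat(AX (¬error ∧ busy))| = |{Sync, Wait}| = 2.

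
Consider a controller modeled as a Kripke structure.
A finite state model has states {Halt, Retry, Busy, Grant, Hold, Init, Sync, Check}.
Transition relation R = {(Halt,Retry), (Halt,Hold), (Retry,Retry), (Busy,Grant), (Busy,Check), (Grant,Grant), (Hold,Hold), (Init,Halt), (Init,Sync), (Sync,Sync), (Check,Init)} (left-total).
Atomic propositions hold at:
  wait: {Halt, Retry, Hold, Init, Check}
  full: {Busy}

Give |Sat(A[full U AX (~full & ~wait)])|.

Sat(~full) = {Halt, Retry, Grant, Hold, Init, Sync, Check}
Sat(~wait) = {Busy, Grant, Sync}
Sat(~full & ~wait) = {Grant, Sync}
Sat(AX (~full & ~wait)) = {s : every successor in {Grant, Sync}} = {Grant, Sync}
A[full U AX (~full & ~wait)]: least fixpoint, start Z0 = Sat(AX (~full & ~wait)) = {Grant, Sync}, add states in Sat(full) with every successor in Z. Already a fixed point.
Sat(A[full U AX (~full & ~wait)]) = {Grant, Sync}
|Sat(A[full U AX (~full & ~wait)])| = |{Grant, Sync}| = 2.

2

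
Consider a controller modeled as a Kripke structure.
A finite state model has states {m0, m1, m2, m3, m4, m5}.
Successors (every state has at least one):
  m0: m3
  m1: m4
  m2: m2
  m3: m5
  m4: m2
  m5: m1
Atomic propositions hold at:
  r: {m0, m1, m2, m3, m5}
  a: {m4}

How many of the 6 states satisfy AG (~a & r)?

Sat(~a) = {m0, m1, m2, m3, m5}
Sat(~a & r) = {m0, m1, m2, m3, m5}
AG (~a & r): greatest fixpoint, start Z0 = {m0, m1, m2, m3, m5}, keep only states in Sat with every successor in Z. Z1 = {m0, m2, m3, m5}; Z2 = {m0, m2, m3}; Z3 = {m0, m2}; Z4 = {m2}; fixed.
Sat(AG (~a & r)) = {m2}
|Sat(AG (~a & r))| = |{m2}| = 1.

1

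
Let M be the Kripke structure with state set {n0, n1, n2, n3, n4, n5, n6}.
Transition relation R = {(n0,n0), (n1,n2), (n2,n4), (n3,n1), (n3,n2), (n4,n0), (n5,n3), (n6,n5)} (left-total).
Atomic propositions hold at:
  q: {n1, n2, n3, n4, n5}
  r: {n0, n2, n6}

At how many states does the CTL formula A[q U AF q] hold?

6

AF q: least fixpoint, start Z0 = {n1, n2, n3, n4, n5}, add states with every successor in Z. Z1 = {n1, n2, n3, n4, n5, n6}; fixed.
Sat(AF q) = {n1, n2, n3, n4, n5, n6}
A[q U AF q]: least fixpoint, start Z0 = Sat(AF q) = {n1, n2, n3, n4, n5, n6}, add states in Sat(q) with every successor in Z. Already a fixed point.
Sat(A[q U AF q]) = {n1, n2, n3, n4, n5, n6}
|Sat(A[q U AF q])| = |{n1, n2, n3, n4, n5, n6}| = 6.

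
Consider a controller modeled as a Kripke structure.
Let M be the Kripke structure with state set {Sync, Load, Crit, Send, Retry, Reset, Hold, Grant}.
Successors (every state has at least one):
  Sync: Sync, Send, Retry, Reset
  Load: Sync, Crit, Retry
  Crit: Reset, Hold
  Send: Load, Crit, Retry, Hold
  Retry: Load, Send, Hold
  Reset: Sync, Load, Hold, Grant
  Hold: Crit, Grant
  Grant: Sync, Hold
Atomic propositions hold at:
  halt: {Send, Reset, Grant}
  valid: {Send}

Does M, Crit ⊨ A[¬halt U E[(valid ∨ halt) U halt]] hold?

Sat(¬halt) = {Sync, Load, Crit, Retry, Hold}
Sat(valid ∨ halt) = {Send, Reset, Grant}
E[(valid ∨ halt) U halt]: least fixpoint, start Z0 = Sat(halt) = {Send, Reset, Grant}, add states in Sat(valid ∨ halt) with some successor in Z. Already a fixed point.
Sat(E[(valid ∨ halt) U halt]) = {Send, Reset, Grant}
A[¬halt U E[(valid ∨ halt) U halt]]: least fixpoint, start Z0 = Sat(E[(valid ∨ halt) U halt]) = {Send, Reset, Grant}, add states in Sat(¬halt) with every successor in Z. Already a fixed point.
Sat(A[¬halt U E[(valid ∨ halt) U halt]]) = {Send, Reset, Grant}
Crit ∉ Sat(A[¬halt U E[(valid ∨ halt) U halt]]) = {Send, Reset, Grant}, so the formula does not hold at Crit.

No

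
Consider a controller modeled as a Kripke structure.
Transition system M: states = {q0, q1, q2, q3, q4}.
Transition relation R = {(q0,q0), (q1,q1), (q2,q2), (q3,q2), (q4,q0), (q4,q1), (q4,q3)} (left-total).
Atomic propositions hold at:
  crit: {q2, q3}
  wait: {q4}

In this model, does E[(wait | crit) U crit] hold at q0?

Sat(wait | crit) = {q2, q3, q4}
E[(wait | crit) U crit]: least fixpoint, start Z0 = Sat(crit) = {q2, q3}, add states in Sat(wait | crit) with some successor in Z. Z1 = {q2, q3, q4}; fixed.
Sat(E[(wait | crit) U crit]) = {q2, q3, q4}
q0 ∉ Sat(E[(wait | crit) U crit]) = {q2, q3, q4}, so the formula does not hold at q0.

No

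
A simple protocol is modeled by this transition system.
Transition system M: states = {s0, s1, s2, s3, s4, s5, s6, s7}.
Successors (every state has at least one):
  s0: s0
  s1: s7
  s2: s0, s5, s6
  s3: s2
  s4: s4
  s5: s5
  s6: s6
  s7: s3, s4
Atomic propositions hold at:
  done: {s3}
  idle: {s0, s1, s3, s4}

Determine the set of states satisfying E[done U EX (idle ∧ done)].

Sat(idle ∧ done) = {s3}
Sat(EX (idle ∧ done)) = {s : some successor in {s3}} = {s7}
E[done U EX (idle ∧ done)]: least fixpoint, start Z0 = Sat(EX (idle ∧ done)) = {s7}, add states in Sat(done) with some successor in Z. Already a fixed point.
Sat(E[done U EX (idle ∧ done)]) = {s7}

{s7}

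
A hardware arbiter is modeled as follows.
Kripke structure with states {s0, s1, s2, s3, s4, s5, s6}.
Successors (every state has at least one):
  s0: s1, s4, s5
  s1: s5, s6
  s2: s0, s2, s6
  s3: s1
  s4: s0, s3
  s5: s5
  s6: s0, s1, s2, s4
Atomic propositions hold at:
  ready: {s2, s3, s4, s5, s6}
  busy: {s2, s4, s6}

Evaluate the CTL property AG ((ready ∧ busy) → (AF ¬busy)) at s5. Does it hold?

Yes

Sat(ready ∧ busy) = {s2, s4, s6}
Sat(¬busy) = {s0, s1, s3, s5}
AF ¬busy: least fixpoint, start Z0 = {s0, s1, s3, s5}, add states with every successor in Z. Z1 = {s0, s1, s3, s4, s5}; fixed.
Sat(AF ¬busy) = {s0, s1, s3, s4, s5}
Sat((ready ∧ busy) → (AF ¬busy)) = {s0, s1, s3, s4, s5}
AG ((ready ∧ busy) → (AF ¬busy)): greatest fixpoint, start Z0 = {s0, s1, s3, s4, s5}, keep only states in Sat with every successor in Z. Z1 = {s0, s3, s4, s5}; Z2 = {s4, s5}; Z3 = {s5}; fixed.
Sat(AG ((ready ∧ busy) → (AF ¬busy))) = {s5}
s5 ∈ Sat(AG ((ready ∧ busy) → (AF ¬busy))) = {s5}, so the formula holds at s5.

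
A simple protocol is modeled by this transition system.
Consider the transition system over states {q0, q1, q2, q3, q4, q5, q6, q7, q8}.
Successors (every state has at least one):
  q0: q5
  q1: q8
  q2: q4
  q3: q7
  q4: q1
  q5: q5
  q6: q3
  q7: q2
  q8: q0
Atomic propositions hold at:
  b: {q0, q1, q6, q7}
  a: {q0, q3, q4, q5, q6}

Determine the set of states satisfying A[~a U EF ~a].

Sat(~a) = {q1, q2, q7, q8}
EF ~a: least fixpoint, start Z0 = {q1, q2, q7, q8}, add states with some successor in Z. Z1 = {q1, q2, q3, q4, q7, q8}; Z2 = {q1, q2, q3, q4, q6, q7, q8}; fixed.
Sat(EF ~a) = {q1, q2, q3, q4, q6, q7, q8}
A[~a U EF ~a]: least fixpoint, start Z0 = Sat(EF ~a) = {q1, q2, q3, q4, q6, q7, q8}, add states in Sat(~a) with every successor in Z. Already a fixed point.
Sat(A[~a U EF ~a]) = {q1, q2, q3, q4, q6, q7, q8}

{q1, q2, q3, q4, q6, q7, q8}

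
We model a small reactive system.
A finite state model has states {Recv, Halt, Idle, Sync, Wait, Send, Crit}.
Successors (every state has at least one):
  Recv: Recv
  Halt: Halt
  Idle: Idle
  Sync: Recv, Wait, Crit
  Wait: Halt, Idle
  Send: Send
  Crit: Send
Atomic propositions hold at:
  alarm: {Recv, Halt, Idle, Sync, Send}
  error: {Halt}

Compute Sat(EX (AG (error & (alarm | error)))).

{Halt, Wait}

Sat(alarm | error) = {Recv, Halt, Idle, Sync, Send}
Sat(error & (alarm | error)) = {Halt}
AG (error & (alarm | error)): greatest fixpoint, start Z0 = {Halt}, keep only states in Sat with every successor in Z. Already a fixed point.
Sat(AG (error & (alarm | error))) = {Halt}
Sat(EX (AG (error & (alarm | error)))) = {s : some successor in {Halt}} = {Halt, Wait}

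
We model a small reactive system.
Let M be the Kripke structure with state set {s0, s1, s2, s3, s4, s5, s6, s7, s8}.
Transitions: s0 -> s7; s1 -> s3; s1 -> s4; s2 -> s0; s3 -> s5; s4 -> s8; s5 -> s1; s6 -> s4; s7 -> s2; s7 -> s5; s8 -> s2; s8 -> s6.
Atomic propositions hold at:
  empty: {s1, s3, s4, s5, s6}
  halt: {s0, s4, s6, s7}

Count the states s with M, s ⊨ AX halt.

3

Sat(AX halt) = {s : every successor in {s0, s4, s6, s7}} = {s0, s2, s6}
|Sat(AX halt)| = |{s0, s2, s6}| = 3.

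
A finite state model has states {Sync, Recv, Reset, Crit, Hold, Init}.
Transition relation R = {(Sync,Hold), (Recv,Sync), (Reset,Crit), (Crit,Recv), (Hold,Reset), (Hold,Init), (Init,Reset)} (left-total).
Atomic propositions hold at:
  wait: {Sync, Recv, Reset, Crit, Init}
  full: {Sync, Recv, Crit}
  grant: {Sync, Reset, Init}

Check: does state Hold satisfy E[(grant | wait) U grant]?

No

Sat(grant | wait) = {Sync, Recv, Reset, Crit, Init}
E[(grant | wait) U grant]: least fixpoint, start Z0 = Sat(grant) = {Sync, Reset, Init}, add states in Sat(grant | wait) with some successor in Z. Z1 = {Sync, Recv, Reset, Init}; Z2 = {Sync, Recv, Reset, Crit, Init}; fixed.
Sat(E[(grant | wait) U grant]) = {Sync, Recv, Reset, Crit, Init}
Hold ∉ Sat(E[(grant | wait) U grant]) = {Sync, Recv, Reset, Crit, Init}, so the formula does not hold at Hold.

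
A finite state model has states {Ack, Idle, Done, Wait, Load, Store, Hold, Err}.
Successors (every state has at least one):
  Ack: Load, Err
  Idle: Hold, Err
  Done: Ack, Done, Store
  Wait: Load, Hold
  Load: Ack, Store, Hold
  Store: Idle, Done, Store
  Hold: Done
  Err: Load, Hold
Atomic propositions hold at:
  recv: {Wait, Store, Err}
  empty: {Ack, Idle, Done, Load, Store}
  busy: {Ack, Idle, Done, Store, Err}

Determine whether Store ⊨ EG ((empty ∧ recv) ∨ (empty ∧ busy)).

Sat(empty ∧ recv) = {Store}
Sat(empty ∧ busy) = {Ack, Idle, Done, Store}
Sat((empty ∧ recv) ∨ (empty ∧ busy)) = {Ack, Idle, Done, Store}
EG ((empty ∧ recv) ∨ (empty ∧ busy)): greatest fixpoint, start Z0 = {Ack, Idle, Done, Store}, keep only states in Sat with some successor in Z. Z1 = {Done, Store}; fixed.
Sat(EG ((empty ∧ recv) ∨ (empty ∧ busy))) = {Done, Store}
Store ∈ Sat(EG ((empty ∧ recv) ∨ (empty ∧ busy))) = {Done, Store}, so the formula holds at Store.

Yes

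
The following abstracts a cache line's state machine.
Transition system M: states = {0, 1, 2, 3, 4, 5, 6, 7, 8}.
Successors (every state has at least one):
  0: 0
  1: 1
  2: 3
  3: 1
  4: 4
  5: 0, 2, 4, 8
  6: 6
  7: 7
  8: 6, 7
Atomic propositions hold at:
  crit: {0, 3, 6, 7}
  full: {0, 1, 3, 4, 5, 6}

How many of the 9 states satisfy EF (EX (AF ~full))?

Sat(~full) = {2, 7, 8}
AF ~full: least fixpoint, start Z0 = {2, 7, 8}, add states with every successor in Z. Already a fixed point.
Sat(AF ~full) = {2, 7, 8}
Sat(EX (AF ~full)) = {s : some successor in {2, 7, 8}} = {5, 7, 8}
EF (EX (AF ~full)): least fixpoint, start Z0 = {5, 7, 8}, add states with some successor in Z. Already a fixed point.
Sat(EF (EX (AF ~full))) = {5, 7, 8}
|Sat(EF (EX (AF ~full)))| = |{5, 7, 8}| = 3.

3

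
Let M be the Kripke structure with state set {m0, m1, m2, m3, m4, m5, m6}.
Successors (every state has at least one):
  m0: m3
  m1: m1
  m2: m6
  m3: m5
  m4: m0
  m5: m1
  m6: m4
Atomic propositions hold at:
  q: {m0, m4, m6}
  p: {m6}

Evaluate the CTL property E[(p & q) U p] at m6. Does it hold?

Sat(p & q) = {m6}
E[(p & q) U p]: least fixpoint, start Z0 = Sat(p) = {m6}, add states in Sat(p & q) with some successor in Z. Already a fixed point.
Sat(E[(p & q) U p]) = {m6}
m6 ∈ Sat(E[(p & q) U p]) = {m6}, so the formula holds at m6.

Yes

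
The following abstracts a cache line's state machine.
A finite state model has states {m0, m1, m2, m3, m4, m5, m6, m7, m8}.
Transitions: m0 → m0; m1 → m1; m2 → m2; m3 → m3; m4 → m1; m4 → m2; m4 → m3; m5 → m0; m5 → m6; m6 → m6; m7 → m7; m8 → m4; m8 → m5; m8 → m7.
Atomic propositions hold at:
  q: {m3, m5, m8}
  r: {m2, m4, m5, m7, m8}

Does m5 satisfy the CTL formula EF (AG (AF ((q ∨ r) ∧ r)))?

Sat(q ∨ r) = {m2, m3, m4, m5, m7, m8}
Sat((q ∨ r) ∧ r) = {m2, m4, m5, m7, m8}
AF ((q ∨ r) ∧ r): least fixpoint, start Z0 = {m2, m4, m5, m7, m8}, add states with every successor in Z. Already a fixed point.
Sat(AF ((q ∨ r) ∧ r)) = {m2, m4, m5, m7, m8}
AG (AF ((q ∨ r) ∧ r)): greatest fixpoint, start Z0 = {m2, m4, m5, m7, m8}, keep only states in Sat with every successor in Z. Z1 = {m2, m7, m8}; Z2 = {m2, m7}; fixed.
Sat(AG (AF ((q ∨ r) ∧ r))) = {m2, m7}
EF (AG (AF ((q ∨ r) ∧ r))): least fixpoint, start Z0 = {m2, m7}, add states with some successor in Z. Z1 = {m2, m4, m7, m8}; fixed.
Sat(EF (AG (AF ((q ∨ r) ∧ r)))) = {m2, m4, m7, m8}
m5 ∉ Sat(EF (AG (AF ((q ∨ r) ∧ r)))) = {m2, m4, m7, m8}, so the formula does not hold at m5.

No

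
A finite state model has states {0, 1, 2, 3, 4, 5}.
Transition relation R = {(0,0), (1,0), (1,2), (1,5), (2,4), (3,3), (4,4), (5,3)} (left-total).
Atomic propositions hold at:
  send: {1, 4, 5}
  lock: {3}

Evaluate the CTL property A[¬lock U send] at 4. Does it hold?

Yes

Sat(¬lock) = {0, 1, 2, 4, 5}
A[¬lock U send]: least fixpoint, start Z0 = Sat(send) = {1, 4, 5}, add states in Sat(¬lock) with every successor in Z. Z1 = {1, 2, 4, 5}; fixed.
Sat(A[¬lock U send]) = {1, 2, 4, 5}
4 ∈ Sat(A[¬lock U send]) = {1, 2, 4, 5}, so the formula holds at 4.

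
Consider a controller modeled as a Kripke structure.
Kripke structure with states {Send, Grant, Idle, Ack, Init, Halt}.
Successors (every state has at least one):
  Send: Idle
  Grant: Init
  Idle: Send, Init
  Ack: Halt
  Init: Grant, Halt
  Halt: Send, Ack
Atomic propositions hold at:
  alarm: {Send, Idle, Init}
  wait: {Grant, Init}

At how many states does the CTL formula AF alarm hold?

4

AF alarm: least fixpoint, start Z0 = {Send, Idle, Init}, add states with every successor in Z. Z1 = {Send, Grant, Idle, Init}; fixed.
Sat(AF alarm) = {Send, Grant, Idle, Init}
|Sat(AF alarm)| = |{Send, Grant, Idle, Init}| = 4.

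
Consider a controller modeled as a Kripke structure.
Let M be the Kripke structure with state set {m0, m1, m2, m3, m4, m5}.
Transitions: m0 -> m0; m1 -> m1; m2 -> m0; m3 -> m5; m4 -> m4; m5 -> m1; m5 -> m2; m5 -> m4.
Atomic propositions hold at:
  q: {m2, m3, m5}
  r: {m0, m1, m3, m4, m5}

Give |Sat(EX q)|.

Sat(EX q) = {s : some successor in {m2, m3, m5}} = {m3, m5}
|Sat(EX q)| = |{m3, m5}| = 2.

2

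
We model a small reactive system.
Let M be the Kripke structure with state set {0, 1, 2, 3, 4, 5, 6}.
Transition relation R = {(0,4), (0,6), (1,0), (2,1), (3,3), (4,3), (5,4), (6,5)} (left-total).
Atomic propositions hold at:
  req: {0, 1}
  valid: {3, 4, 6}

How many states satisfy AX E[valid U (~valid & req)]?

2

Sat(~valid) = {0, 1, 2, 5}
Sat(~valid & req) = {0, 1}
E[valid U (~valid & req)]: least fixpoint, start Z0 = Sat((~valid & req)) = {0, 1}, add states in Sat(valid) with some successor in Z. Already a fixed point.
Sat(E[valid U (~valid & req)]) = {0, 1}
Sat(AX E[valid U (~valid & req)]) = {s : every successor in {0, 1}} = {1, 2}
|Sat(AX E[valid U (~valid & req)])| = |{1, 2}| = 2.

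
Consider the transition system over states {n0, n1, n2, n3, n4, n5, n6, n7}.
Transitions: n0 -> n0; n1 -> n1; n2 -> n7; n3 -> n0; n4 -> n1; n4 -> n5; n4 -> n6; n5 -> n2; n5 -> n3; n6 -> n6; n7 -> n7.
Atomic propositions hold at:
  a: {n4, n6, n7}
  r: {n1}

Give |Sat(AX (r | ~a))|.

Sat(~a) = {n0, n1, n2, n3, n5}
Sat(r | ~a) = {n0, n1, n2, n3, n5}
Sat(AX (r | ~a)) = {s : every successor in {n0, n1, n2, n3, n5}} = {n0, n1, n3, n5}
|Sat(AX (r | ~a))| = |{n0, n1, n3, n5}| = 4.

4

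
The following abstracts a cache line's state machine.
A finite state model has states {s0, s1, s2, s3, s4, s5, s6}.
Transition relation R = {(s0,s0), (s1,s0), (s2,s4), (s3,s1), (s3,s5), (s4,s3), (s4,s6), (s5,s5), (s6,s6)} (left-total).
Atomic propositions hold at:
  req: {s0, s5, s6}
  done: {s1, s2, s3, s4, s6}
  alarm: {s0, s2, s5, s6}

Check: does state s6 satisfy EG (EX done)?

Sat(EX done) = {s : some successor in {s1, s2, s3, s4, s6}} = {s2, s3, s4, s6}
EG (EX done): greatest fixpoint, start Z0 = {s2, s3, s4, s6}, keep only states in Sat with some successor in Z. Z1 = {s2, s4, s6}; fixed.
Sat(EG (EX done)) = {s2, s4, s6}
s6 ∈ Sat(EG (EX done)) = {s2, s4, s6}, so the formula holds at s6.

Yes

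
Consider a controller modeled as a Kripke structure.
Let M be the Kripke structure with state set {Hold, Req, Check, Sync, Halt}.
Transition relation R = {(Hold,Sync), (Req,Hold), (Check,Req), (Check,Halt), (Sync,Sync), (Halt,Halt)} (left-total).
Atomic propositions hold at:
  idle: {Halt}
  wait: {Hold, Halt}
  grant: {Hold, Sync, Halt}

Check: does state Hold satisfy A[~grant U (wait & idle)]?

No

Sat(~grant) = {Req, Check}
Sat(wait & idle) = {Halt}
A[~grant U (wait & idle)]: least fixpoint, start Z0 = Sat((wait & idle)) = {Halt}, add states in Sat(~grant) with every successor in Z. Already a fixed point.
Sat(A[~grant U (wait & idle)]) = {Halt}
Hold ∉ Sat(A[~grant U (wait & idle)]) = {Halt}, so the formula does not hold at Hold.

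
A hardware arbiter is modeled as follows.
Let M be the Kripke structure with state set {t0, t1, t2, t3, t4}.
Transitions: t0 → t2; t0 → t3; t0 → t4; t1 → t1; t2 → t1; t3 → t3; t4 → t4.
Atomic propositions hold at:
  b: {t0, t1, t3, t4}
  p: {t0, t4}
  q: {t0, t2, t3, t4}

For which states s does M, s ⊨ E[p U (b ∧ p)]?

Sat(b ∧ p) = {t0, t4}
E[p U (b ∧ p)]: least fixpoint, start Z0 = Sat((b ∧ p)) = {t0, t4}, add states in Sat(p) with some successor in Z. Already a fixed point.
Sat(E[p U (b ∧ p)]) = {t0, t4}

{t0, t4}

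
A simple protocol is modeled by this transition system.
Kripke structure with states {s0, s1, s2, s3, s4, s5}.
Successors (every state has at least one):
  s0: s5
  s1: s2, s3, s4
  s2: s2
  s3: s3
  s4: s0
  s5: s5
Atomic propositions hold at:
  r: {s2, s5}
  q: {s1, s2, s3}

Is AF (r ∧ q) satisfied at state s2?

Yes

Sat(r ∧ q) = {s2}
AF (r ∧ q): least fixpoint, start Z0 = {s2}, add states with every successor in Z. Already a fixed point.
Sat(AF (r ∧ q)) = {s2}
s2 ∈ Sat(AF (r ∧ q)) = {s2}, so the formula holds at s2.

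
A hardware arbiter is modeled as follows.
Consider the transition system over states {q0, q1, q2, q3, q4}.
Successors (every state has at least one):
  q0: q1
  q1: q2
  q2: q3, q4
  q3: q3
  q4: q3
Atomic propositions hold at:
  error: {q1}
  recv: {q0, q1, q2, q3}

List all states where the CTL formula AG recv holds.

{q3}

AG recv: greatest fixpoint, start Z0 = {q0, q1, q2, q3}, keep only states in Sat with every successor in Z. Z1 = {q0, q1, q3}; Z2 = {q0, q3}; Z3 = {q3}; fixed.
Sat(AG recv) = {q3}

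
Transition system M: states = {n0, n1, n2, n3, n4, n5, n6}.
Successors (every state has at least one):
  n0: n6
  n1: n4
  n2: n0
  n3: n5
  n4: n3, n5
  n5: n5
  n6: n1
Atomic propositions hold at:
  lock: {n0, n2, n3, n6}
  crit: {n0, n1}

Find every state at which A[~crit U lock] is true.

{n0, n2, n3, n6}

Sat(~crit) = {n2, n3, n4, n5, n6}
A[~crit U lock]: least fixpoint, start Z0 = Sat(lock) = {n0, n2, n3, n6}, add states in Sat(~crit) with every successor in Z. Already a fixed point.
Sat(A[~crit U lock]) = {n0, n2, n3, n6}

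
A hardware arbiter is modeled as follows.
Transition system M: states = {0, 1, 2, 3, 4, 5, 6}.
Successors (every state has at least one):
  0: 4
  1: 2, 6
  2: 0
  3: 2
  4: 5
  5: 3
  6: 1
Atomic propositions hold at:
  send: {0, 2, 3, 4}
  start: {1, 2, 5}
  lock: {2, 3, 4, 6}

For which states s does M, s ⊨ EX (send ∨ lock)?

Sat(send ∨ lock) = {0, 2, 3, 4, 6}
Sat(EX (send ∨ lock)) = {s : some successor in {0, 2, 3, 4, 6}} = {0, 1, 2, 3, 5}

{0, 1, 2, 3, 5}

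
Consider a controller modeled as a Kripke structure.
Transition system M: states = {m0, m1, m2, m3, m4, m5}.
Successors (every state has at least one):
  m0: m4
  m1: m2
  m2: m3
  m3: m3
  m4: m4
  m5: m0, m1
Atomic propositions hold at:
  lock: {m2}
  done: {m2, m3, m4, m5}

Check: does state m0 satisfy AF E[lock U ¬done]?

Yes

Sat(¬done) = {m0, m1}
E[lock U ¬done]: least fixpoint, start Z0 = Sat(¬done) = {m0, m1}, add states in Sat(lock) with some successor in Z. Already a fixed point.
Sat(E[lock U ¬done]) = {m0, m1}
AF E[lock U ¬done]: least fixpoint, start Z0 = {m0, m1}, add states with every successor in Z. Z1 = {m0, m1, m5}; fixed.
Sat(AF E[lock U ¬done]) = {m0, m1, m5}
m0 ∈ Sat(AF E[lock U ¬done]) = {m0, m1, m5}, so the formula holds at m0.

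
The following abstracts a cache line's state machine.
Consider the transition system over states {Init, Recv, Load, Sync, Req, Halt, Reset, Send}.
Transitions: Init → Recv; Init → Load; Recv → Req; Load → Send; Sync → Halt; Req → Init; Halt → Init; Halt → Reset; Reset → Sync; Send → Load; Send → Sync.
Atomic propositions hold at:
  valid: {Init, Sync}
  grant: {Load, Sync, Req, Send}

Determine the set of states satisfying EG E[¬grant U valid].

{Sync, Halt, Reset}

Sat(¬grant) = {Init, Recv, Halt, Reset}
E[¬grant U valid]: least fixpoint, start Z0 = Sat(valid) = {Init, Sync}, add states in Sat(¬grant) with some successor in Z. Z1 = {Init, Sync, Halt, Reset}; fixed.
Sat(E[¬grant U valid]) = {Init, Sync, Halt, Reset}
EG E[¬grant U valid]: greatest fixpoint, start Z0 = {Init, Sync, Halt, Reset}, keep only states in Sat with some successor in Z. Z1 = {Sync, Halt, Reset}; fixed.
Sat(EG E[¬grant U valid]) = {Sync, Halt, Reset}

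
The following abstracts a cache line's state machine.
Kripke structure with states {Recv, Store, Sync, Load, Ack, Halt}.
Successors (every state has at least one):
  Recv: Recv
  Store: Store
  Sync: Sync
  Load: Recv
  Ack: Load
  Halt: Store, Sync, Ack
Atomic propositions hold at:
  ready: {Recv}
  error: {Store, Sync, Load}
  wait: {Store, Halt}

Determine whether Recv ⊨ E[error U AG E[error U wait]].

E[error U wait]: least fixpoint, start Z0 = Sat(wait) = {Store, Halt}, add states in Sat(error) with some successor in Z. Already a fixed point.
Sat(E[error U wait]) = {Store, Halt}
AG E[error U wait]: greatest fixpoint, start Z0 = {Store, Halt}, keep only states in Sat with every successor in Z. Z1 = {Store}; fixed.
Sat(AG E[error U wait]) = {Store}
E[error U AG E[error U wait]]: least fixpoint, start Z0 = Sat(AG E[error U wait]) = {Store}, add states in Sat(error) with some successor in Z. Already a fixed point.
Sat(E[error U AG E[error U wait]]) = {Store}
Recv ∉ Sat(E[error U AG E[error U wait]]) = {Store}, so the formula does not hold at Recv.

No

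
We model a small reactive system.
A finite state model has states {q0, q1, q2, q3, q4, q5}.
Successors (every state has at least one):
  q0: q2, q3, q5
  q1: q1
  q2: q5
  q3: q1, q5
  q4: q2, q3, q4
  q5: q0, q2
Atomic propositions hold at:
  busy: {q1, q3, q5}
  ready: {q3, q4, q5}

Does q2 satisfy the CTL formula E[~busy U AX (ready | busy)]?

Yes

Sat(~busy) = {q0, q2, q4}
Sat(ready | busy) = {q1, q3, q4, q5}
Sat(AX (ready | busy)) = {s : every successor in {q1, q3, q4, q5}} = {q1, q2, q3}
E[~busy U AX (ready | busy)]: least fixpoint, start Z0 = Sat(AX (ready | busy)) = {q1, q2, q3}, add states in Sat(~busy) with some successor in Z. Z1 = {q0, q1, q2, q3, q4}; fixed.
Sat(E[~busy U AX (ready | busy)]) = {q0, q1, q2, q3, q4}
q2 ∈ Sat(E[~busy U AX (ready | busy)]) = {q0, q1, q2, q3, q4}, so the formula holds at q2.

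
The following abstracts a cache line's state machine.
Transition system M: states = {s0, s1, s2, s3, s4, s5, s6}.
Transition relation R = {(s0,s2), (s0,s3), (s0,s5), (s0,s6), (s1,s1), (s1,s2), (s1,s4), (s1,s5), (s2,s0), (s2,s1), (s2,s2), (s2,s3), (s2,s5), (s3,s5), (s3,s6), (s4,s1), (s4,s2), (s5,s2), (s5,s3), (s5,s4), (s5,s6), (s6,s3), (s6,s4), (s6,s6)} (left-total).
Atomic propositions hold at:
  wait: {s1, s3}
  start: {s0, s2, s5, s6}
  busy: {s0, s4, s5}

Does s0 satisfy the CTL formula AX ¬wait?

No

Sat(¬wait) = {s0, s2, s4, s5, s6}
Sat(AX ¬wait) = {s : every successor in {s0, s2, s4, s5, s6}} = {s3}
s0 ∉ Sat(AX ¬wait) = {s3}, so the formula does not hold at s0.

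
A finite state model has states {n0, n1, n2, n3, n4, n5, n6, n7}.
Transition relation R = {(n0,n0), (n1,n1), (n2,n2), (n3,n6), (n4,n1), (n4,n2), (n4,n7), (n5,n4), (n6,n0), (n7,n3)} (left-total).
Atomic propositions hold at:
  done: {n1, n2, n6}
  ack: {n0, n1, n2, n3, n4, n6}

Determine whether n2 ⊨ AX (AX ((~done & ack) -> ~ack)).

Sat(~done) = {n0, n3, n4, n5, n7}
Sat(~done & ack) = {n0, n3, n4}
Sat(~ack) = {n5, n7}
Sat((~done & ack) -> ~ack) = {n1, n2, n5, n6, n7}
Sat(AX ((~done & ack) -> ~ack)) = {s : every successor in {n1, n2, n5, n6, n7}} = {n1, n2, n3, n4}
Sat(AX (AX ((~done & ack) -> ~ack))) = {s : every successor in {n1, n2, n3, n4}} = {n1, n2, n5, n7}
n2 ∈ Sat(AX (AX ((~done & ack) -> ~ack))) = {n1, n2, n5, n7}, so the formula holds at n2.

Yes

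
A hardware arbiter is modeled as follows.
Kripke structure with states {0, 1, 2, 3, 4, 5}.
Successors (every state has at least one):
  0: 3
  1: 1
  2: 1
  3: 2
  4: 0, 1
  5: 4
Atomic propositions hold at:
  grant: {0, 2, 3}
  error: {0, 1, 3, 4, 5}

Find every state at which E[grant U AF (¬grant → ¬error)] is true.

Sat(¬grant) = {1, 4, 5}
Sat(¬error) = {2}
Sat(¬grant → ¬error) = {0, 2, 3}
AF (¬grant → ¬error): least fixpoint, start Z0 = {0, 2, 3}, add states with every successor in Z. Already a fixed point.
Sat(AF (¬grant → ¬error)) = {0, 2, 3}
E[grant U AF (¬grant → ¬error)]: least fixpoint, start Z0 = Sat(AF (¬grant → ¬error)) = {0, 2, 3}, add states in Sat(grant) with some successor in Z. Already a fixed point.
Sat(E[grant U AF (¬grant → ¬error)]) = {0, 2, 3}

{0, 2, 3}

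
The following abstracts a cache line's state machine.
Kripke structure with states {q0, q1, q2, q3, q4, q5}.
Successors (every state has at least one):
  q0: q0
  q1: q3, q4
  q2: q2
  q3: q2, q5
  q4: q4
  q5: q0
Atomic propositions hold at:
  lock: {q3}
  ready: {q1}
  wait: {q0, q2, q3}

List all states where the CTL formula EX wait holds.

{q0, q1, q2, q3, q5}

Sat(EX wait) = {s : some successor in {q0, q2, q3}} = {q0, q1, q2, q3, q5}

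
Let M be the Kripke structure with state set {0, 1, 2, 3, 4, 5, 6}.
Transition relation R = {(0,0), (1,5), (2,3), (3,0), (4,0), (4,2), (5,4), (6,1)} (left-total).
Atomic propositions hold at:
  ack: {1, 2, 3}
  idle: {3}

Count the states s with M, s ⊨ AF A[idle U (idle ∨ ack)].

Sat(idle ∨ ack) = {1, 2, 3}
A[idle U (idle ∨ ack)]: least fixpoint, start Z0 = Sat((idle ∨ ack)) = {1, 2, 3}, add states in Sat(idle) with every successor in Z. Already a fixed point.
Sat(A[idle U (idle ∨ ack)]) = {1, 2, 3}
AF A[idle U (idle ∨ ack)]: least fixpoint, start Z0 = {1, 2, 3}, add states with every successor in Z. Z1 = {1, 2, 3, 6}; fixed.
Sat(AF A[idle U (idle ∨ ack)]) = {1, 2, 3, 6}
|Sat(AF A[idle U (idle ∨ ack)])| = |{1, 2, 3, 6}| = 4.

4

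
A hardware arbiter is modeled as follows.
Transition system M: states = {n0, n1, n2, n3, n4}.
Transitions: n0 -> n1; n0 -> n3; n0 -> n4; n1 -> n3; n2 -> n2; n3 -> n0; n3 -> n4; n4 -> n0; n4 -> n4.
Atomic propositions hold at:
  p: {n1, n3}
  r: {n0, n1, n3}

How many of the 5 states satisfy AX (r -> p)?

3

Sat(r -> p) = {n1, n2, n3, n4}
Sat(AX (r -> p)) = {s : every successor in {n1, n2, n3, n4}} = {n0, n1, n2}
|Sat(AX (r -> p))| = |{n0, n1, n2}| = 3.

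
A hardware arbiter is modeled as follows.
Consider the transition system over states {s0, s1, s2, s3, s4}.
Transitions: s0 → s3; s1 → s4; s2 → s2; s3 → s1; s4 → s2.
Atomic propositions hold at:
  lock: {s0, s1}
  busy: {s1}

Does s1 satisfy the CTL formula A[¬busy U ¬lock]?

No

Sat(¬busy) = {s0, s2, s3, s4}
Sat(¬lock) = {s2, s3, s4}
A[¬busy U ¬lock]: least fixpoint, start Z0 = Sat(¬lock) = {s2, s3, s4}, add states in Sat(¬busy) with every successor in Z. Z1 = {s0, s2, s3, s4}; fixed.
Sat(A[¬busy U ¬lock]) = {s0, s2, s3, s4}
s1 ∉ Sat(A[¬busy U ¬lock]) = {s0, s2, s3, s4}, so the formula does not hold at s1.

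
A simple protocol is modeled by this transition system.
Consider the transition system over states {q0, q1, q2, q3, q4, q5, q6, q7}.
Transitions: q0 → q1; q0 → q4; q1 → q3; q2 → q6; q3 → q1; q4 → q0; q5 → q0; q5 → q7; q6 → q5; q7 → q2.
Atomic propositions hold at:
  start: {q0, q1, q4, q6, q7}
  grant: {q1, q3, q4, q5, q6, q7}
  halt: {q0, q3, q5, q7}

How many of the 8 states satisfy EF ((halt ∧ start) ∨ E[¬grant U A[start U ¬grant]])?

6

Sat(halt ∧ start) = {q0, q7}
Sat(¬grant) = {q0, q2}
A[start U ¬grant]: least fixpoint, start Z0 = Sat(¬grant) = {q0, q2}, add states in Sat(start) with every successor in Z. Z1 = {q0, q2, q4, q7}; fixed.
Sat(A[start U ¬grant]) = {q0, q2, q4, q7}
E[¬grant U A[start U ¬grant]]: least fixpoint, start Z0 = Sat(A[start U ¬grant]) = {q0, q2, q4, q7}, add states in Sat(¬grant) with some successor in Z. Already a fixed point.
Sat(E[¬grant U A[start U ¬grant]]) = {q0, q2, q4, q7}
Sat((halt ∧ start) ∨ E[¬grant U A[start U ¬grant]]) = {q0, q2, q4, q7}
EF ((halt ∧ start) ∨ E[¬grant U A[start U ¬grant]]): least fixpoint, start Z0 = {q0, q2, q4, q7}, add states with some successor in Z. Z1 = {q0, q2, q4, q5, q7}; Z2 = {q0, q2, q4, q5, q6, q7}; fixed.
Sat(EF ((halt ∧ start) ∨ E[¬grant U A[start U ¬grant]])) = {q0, q2, q4, q5, q6, q7}
|Sat(EF ((halt ∧ start) ∨ E[¬grant U A[start U ¬grant]]))| = |{q0, q2, q4, q5, q6, q7}| = 6.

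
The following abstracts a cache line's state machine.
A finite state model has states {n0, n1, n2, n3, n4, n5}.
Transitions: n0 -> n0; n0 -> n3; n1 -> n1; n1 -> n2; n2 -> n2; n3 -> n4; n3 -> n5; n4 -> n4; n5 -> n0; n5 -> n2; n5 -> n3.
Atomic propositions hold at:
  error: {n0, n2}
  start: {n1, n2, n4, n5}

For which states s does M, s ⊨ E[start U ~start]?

{n0, n3, n5}

Sat(~start) = {n0, n3}
E[start U ~start]: least fixpoint, start Z0 = Sat(~start) = {n0, n3}, add states in Sat(start) with some successor in Z. Z1 = {n0, n3, n5}; fixed.
Sat(E[start U ~start]) = {n0, n3, n5}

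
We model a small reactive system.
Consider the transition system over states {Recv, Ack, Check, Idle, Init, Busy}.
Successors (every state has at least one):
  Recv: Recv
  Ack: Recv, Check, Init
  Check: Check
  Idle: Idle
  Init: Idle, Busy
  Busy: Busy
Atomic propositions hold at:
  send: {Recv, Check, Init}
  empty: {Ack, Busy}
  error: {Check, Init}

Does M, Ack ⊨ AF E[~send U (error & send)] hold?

Yes

Sat(~send) = {Ack, Idle, Busy}
Sat(error & send) = {Check, Init}
E[~send U (error & send)]: least fixpoint, start Z0 = Sat((error & send)) = {Check, Init}, add states in Sat(~send) with some successor in Z. Z1 = {Ack, Check, Init}; fixed.
Sat(E[~send U (error & send)]) = {Ack, Check, Init}
AF E[~send U (error & send)]: least fixpoint, start Z0 = {Ack, Check, Init}, add states with every successor in Z. Already a fixed point.
Sat(AF E[~send U (error & send)]) = {Ack, Check, Init}
Ack ∈ Sat(AF E[~send U (error & send)]) = {Ack, Check, Init}, so the formula holds at Ack.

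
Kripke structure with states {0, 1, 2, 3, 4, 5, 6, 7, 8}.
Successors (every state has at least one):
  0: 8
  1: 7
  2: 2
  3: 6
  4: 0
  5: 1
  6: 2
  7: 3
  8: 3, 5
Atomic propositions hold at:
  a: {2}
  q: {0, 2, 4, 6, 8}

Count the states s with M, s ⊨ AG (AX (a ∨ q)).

3

Sat(a ∨ q) = {0, 2, 4, 6, 8}
Sat(AX (a ∨ q)) = {s : every successor in {0, 2, 4, 6, 8}} = {0, 2, 3, 4, 6}
AG (AX (a ∨ q)): greatest fixpoint, start Z0 = {0, 2, 3, 4, 6}, keep only states in Sat with every successor in Z. Z1 = {2, 3, 4, 6}; Z2 = {2, 3, 6}; fixed.
Sat(AG (AX (a ∨ q))) = {2, 3, 6}
|Sat(AG (AX (a ∨ q)))| = |{2, 3, 6}| = 3.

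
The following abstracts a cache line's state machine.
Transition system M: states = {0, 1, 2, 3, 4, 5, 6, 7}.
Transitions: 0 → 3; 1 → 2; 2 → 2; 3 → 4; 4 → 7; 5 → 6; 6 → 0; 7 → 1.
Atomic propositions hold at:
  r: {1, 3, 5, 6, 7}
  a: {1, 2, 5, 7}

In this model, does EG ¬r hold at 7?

Sat(¬r) = {0, 2, 4}
EG ¬r: greatest fixpoint, start Z0 = {0, 2, 4}, keep only states in Sat with some successor in Z. Z1 = {2}; fixed.
Sat(EG ¬r) = {2}
7 ∉ Sat(EG ¬r) = {2}, so the formula does not hold at 7.

No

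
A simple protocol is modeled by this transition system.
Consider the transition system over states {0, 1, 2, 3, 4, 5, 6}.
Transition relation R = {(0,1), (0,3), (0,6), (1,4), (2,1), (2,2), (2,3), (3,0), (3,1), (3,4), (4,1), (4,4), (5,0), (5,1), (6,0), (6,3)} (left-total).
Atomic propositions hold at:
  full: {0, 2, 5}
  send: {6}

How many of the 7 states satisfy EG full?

1

EG full: greatest fixpoint, start Z0 = {0, 2, 5}, keep only states in Sat with some successor in Z. Z1 = {2, 5}; Z2 = {2}; fixed.
Sat(EG full) = {2}
|Sat(EG full)| = |{2}| = 1.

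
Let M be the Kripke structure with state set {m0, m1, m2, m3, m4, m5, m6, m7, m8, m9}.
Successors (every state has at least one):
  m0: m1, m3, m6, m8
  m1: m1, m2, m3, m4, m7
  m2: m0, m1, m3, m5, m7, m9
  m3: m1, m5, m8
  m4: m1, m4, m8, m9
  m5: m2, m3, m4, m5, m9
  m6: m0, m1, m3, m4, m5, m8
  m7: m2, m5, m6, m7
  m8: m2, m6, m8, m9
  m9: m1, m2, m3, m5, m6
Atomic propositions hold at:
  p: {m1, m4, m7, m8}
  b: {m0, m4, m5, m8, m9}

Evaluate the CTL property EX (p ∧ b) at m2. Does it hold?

No

Sat(p ∧ b) = {m4, m8}
Sat(EX (p ∧ b)) = {s : some successor in {m4, m8}} = {m0, m1, m3, m4, m5, m6, m8}
m2 ∉ Sat(EX (p ∧ b)) = {m0, m1, m3, m4, m5, m6, m8}, so the formula does not hold at m2.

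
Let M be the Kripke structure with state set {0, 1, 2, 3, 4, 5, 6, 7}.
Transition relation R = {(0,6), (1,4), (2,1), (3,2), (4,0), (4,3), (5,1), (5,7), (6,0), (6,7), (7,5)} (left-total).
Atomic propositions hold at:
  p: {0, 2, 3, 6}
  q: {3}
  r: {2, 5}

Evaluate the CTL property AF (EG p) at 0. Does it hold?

Yes

EG p: greatest fixpoint, start Z0 = {0, 2, 3, 6}, keep only states in Sat with some successor in Z. Z1 = {0, 3, 6}; Z2 = {0, 6}; fixed.
Sat(EG p) = {0, 6}
AF (EG p): least fixpoint, start Z0 = {0, 6}, add states with every successor in Z. Already a fixed point.
Sat(AF (EG p)) = {0, 6}
0 ∈ Sat(AF (EG p)) = {0, 6}, so the formula holds at 0.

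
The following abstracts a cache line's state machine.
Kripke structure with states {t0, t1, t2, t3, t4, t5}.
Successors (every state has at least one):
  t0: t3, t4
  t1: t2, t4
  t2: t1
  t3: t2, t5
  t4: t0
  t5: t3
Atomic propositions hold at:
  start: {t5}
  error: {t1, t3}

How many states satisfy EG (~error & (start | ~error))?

Sat(~error) = {t0, t2, t4, t5}
Sat(start | ~error) = {t0, t2, t4, t5}
Sat(~error & (start | ~error)) = {t0, t2, t4, t5}
EG (~error & (start | ~error)): greatest fixpoint, start Z0 = {t0, t2, t4, t5}, keep only states in Sat with some successor in Z. Z1 = {t0, t4}; fixed.
Sat(EG (~error & (start | ~error))) = {t0, t4}
|Sat(EG (~error & (start | ~error)))| = |{t0, t4}| = 2.

2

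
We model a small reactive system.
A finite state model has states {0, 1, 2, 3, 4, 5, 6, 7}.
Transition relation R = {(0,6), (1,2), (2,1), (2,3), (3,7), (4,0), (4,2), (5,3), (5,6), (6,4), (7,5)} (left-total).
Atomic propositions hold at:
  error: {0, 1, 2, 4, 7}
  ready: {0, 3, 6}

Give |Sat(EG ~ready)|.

Sat(~ready) = {1, 2, 4, 5, 7}
EG ~ready: greatest fixpoint, start Z0 = {1, 2, 4, 5, 7}, keep only states in Sat with some successor in Z. Z1 = {1, 2, 4, 7}; Z2 = {1, 2, 4}; fixed.
Sat(EG ~ready) = {1, 2, 4}
|Sat(EG ~ready)| = |{1, 2, 4}| = 3.

3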